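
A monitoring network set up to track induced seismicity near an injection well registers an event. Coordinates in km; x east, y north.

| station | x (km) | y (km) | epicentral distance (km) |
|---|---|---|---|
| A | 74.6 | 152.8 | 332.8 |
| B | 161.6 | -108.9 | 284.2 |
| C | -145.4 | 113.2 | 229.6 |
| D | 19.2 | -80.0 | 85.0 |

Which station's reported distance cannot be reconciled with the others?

D

Solve using three stations at a time. Using A, B, C (subtract circle equations pairwise → linear system) gives (x, y) ≈ (-122.6, -115.4).
Distances from that point to each station vs reported:
  A: calculated 332.9 vs reported 332.8 → residual 0.1 km
  B: calculated 284.3 vs reported 284.2 → residual 0.1 km
  C: calculated 229.7 vs reported 229.6 → residual 0.1 km
  D: calculated 146.1 vs reported 85.0 → residual 61.1 km
A, B, C are mutually consistent (residuals ≈ 0); D is off by 61.1 km.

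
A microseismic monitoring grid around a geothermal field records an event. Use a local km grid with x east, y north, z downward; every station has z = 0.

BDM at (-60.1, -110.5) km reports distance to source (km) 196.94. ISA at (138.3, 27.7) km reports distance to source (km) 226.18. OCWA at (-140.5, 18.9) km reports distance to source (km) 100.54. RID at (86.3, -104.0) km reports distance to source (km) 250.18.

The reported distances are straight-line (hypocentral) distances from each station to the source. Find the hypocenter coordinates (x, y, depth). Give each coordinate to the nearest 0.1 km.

(-76.5, 79.8, 48.0)

Each station gives a sphere (x−x_i)² + (y−y_i)² + z² = d_i² (stations at z=0).
Subtracting the BDM sphere from ISA and OCWA: z² cancels, leaving linear equations in x and y:
396.8 x + 276.4 y = -8300.11
-160.8 x + 258.8 y = 32952.27
Solving: x ≈ -76.501, y ≈ 79.795 km (keep extra digits for the depth step; rounded: -76.5, 79.8).
Then from the BDM sphere: z² = 196.94² − (x + 60.1)² − (y + 110.5)² with x = -76.501, y = 79.795, so z ≈ 48.002 ≈ 48.0 km.
Check against RID (with the unrounded solution): distance 250.18 ≈ 250.18 km. ✓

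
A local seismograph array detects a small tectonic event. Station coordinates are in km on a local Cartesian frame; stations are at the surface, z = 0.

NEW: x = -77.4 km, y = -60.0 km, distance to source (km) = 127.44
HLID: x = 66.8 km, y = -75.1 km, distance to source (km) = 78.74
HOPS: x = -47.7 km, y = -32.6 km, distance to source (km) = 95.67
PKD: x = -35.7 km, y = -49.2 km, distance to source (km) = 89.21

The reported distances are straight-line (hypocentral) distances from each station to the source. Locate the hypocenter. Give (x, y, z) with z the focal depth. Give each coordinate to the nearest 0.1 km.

Each station gives a sphere (x−x_i)² + (y−y_i)² + z² = d_i² (stations at z=0).
Subtracting the NEW sphere from HLID and HOPS: z² cancels, leaving linear equations in x and y:
288.4 x − 30.2 y = 10552.46
59.4 x + 54.8 y = 835.49
Solving: x ≈ 34.294, y ≈ -21.926 km (keep extra digits for the depth step; rounded: 34.3, -21.9).
Then from the NEW sphere: z² = 127.44² − (x + 77.4)² − (y + 60.0)² with x = 34.294, y = -21.926, so z ≈ 48.122 ≈ 48.1 km.

x ≈ 34.3 km, y ≈ -21.9 km, depth ≈ 48.1 km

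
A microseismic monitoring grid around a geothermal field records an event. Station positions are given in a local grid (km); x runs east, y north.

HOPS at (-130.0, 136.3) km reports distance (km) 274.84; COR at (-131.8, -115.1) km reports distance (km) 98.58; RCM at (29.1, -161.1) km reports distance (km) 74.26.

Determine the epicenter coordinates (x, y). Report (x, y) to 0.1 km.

(-33.4, -121.0)

Circle about each station: (x + 130.0)² + (y − 136.3)² = 274.84²; (x + 131.8)² + (y + 115.1)² = 98.58²; (x − 29.1)² + (y + 161.1)² = 74.26².
Subtracting the HOPS equation from the COR and RCM equations removes the quadratic terms:
-3.6 x − 502.8 y = 60960.57
318.2 x − 594.8 y = 61344.81
Solving the 2×2 system: x ≈ -33.4, y ≈ -121.0 km.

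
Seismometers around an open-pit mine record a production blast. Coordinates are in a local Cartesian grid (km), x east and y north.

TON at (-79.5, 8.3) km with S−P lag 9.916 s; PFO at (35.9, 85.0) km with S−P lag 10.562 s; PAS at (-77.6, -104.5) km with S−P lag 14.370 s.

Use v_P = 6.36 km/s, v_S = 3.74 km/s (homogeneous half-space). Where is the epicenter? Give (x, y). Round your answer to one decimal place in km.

(9.2, -7.1)

Distance from S−P lag: d = Δt · v_P v_S / (v_P − v_S) = Δt · (6.36·3.74)/(6.36−3.74) ≈ 9.0788·Δt.
So d_TON = 90.03, d_PFO = 95.89, d_PAS = 130.46 km.
Circle about each station: (x + 79.5)² + (y − 8.3)² = 90.03²; (x − 35.9)² + (y − 85.0)² = 95.89²; (x + 77.6)² + (y + 104.5)² = 130.46².
Subtracting pairs of circle equations eliminates x²+y² and gives linear equations (the radical axes):
230.8 x + 153.4 y = 1035.18
3.8 x − 225.6 y = 1638.46
Solving the 2×2 system: x ≈ 9.2, y ≈ -7.1 km.
Check against TON (with the unrounded x, y): √((x + 79.5)²+(y − 8.3)²) = 90.04 ≈ 90.03 km. ✓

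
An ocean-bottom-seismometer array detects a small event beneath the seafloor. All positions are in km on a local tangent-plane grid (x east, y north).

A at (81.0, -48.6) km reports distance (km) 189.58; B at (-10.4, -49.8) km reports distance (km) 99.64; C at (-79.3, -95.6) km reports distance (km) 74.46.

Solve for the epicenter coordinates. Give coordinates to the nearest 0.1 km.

-107.3 km east, -26.6 km north

Circle about each station: (x − 81.0)² + (y + 48.6)² = 189.58²; (x + 10.4)² + (y + 49.8)² = 99.64²; (x + 79.3)² + (y + 95.6)² = 74.46².
Subtracting pairs of circle equations eliminates x²+y² and gives linear equations (the radical axes):
-182.8 x − 2.4 y = 19677.69
-320.6 x − 94.0 y = 36901.17
Solving the 2×2 system: x ≈ -107.3, y ≈ -26.6 km.
Check against A (with the unrounded x, y): √((x − 81.0)²+(y + 48.6)²) = 189.58 ≈ 189.58 km. ✓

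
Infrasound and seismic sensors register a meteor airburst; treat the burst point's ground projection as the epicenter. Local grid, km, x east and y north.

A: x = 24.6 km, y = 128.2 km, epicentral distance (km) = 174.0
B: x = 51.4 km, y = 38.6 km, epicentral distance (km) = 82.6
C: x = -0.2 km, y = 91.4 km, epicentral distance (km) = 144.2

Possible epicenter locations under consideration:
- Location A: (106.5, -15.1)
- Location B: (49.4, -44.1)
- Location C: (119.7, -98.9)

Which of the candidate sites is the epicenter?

For each candidate, compare |candidate − station| to the reported distance:
Location A: residuals A 8.9, B 5.7, C 6.6 → max 8.9 km
Location B: residuals A 0.1, B 0.1, C 0.1 → max 0.1 km
Location C: residuals A 72.2, B 70.9, C 80.7 → max 80.7 km
Only Location B has all residuals ≈ 0.

Location B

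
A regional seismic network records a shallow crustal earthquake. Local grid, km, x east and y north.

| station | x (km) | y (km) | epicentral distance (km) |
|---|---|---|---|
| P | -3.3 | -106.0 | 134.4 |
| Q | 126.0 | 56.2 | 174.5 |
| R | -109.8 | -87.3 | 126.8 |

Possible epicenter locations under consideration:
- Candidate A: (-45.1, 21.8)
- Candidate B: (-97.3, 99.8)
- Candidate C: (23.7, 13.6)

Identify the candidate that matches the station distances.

For each candidate, compare |candidate − station| to the reported distance:
Candidate A: residuals P 0.1, Q 0.0, R 0.0 → max 0.1 km
Candidate B: residuals P 91.9, Q 53.0, R 60.7 → max 91.9 km
Candidate C: residuals P 11.8, Q 63.7, R 40.5 → max 63.7 km
Only Candidate A has all residuals ≈ 0.

Candidate A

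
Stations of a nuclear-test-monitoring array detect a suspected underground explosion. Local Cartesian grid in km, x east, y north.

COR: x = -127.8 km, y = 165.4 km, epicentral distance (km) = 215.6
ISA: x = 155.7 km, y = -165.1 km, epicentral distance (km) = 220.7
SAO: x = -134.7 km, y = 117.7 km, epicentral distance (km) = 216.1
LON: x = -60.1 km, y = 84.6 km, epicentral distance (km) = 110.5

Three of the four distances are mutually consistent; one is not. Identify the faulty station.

SAO

Solve using three stations at a time. Using COR, ISA, LON (subtract circle equations pairwise → linear system) gives (x, y) ≈ (4.1, -4.9).
Distances from that point to each station vs reported:
  COR: calculated 215.4 vs reported 215.6 → residual 0.2 km
  ISA: calculated 220.5 vs reported 220.7 → residual 0.2 km
  SAO: calculated 185.2 vs reported 216.1 → residual 30.9 km
  LON: calculated 110.2 vs reported 110.5 → residual 0.3 km
COR, ISA, LON are mutually consistent (residuals ≈ 0); SAO is off by 30.9 km.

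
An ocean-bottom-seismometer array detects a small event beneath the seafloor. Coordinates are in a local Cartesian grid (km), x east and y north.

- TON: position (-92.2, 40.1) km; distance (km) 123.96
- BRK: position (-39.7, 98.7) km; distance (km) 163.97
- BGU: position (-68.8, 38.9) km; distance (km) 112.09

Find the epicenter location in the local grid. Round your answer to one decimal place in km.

(-26.0, -64.7)

Circle about each station: (x + 92.2)² + (y − 40.1)² = 123.96²; (x + 39.7)² + (y − 98.7)² = 163.97²; (x + 68.8)² + (y − 38.9)² = 112.09².
Subtracting the TON equation from the BRK and BGU equations removes the quadratic terms:
105.0 x + 117.2 y = -10311.15
46.8 x − 2.4 y = -1060.29
Solving the 2×2 system: x ≈ -26.0, y ≈ -64.7 km.
Check against TON (with the unrounded x, y): √((x + 92.2)²+(y − 40.1)²) = 123.98 ≈ 123.96 km. ✓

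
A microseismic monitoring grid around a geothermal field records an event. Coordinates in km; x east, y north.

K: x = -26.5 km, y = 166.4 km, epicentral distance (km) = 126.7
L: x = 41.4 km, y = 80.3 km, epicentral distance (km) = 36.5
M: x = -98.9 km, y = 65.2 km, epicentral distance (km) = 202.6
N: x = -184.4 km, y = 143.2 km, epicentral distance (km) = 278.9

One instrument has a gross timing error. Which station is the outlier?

L

Solve using three stations at a time. Using K, M, N (subtract circle equations pairwise → linear system) gives (x, y) ≈ (94.1, 127.1).
Distances from that point to each station vs reported:
  K: calculated 126.8 vs reported 126.7 → residual 0.1 km
  L: calculated 70.5 vs reported 36.5 → residual 34.0 km
  M: calculated 202.7 vs reported 202.6 → residual 0.1 km
  N: calculated 279.0 vs reported 278.9 → residual 0.1 km
K, M, N are mutually consistent (residuals ≈ 0); L is off by 34.0 km.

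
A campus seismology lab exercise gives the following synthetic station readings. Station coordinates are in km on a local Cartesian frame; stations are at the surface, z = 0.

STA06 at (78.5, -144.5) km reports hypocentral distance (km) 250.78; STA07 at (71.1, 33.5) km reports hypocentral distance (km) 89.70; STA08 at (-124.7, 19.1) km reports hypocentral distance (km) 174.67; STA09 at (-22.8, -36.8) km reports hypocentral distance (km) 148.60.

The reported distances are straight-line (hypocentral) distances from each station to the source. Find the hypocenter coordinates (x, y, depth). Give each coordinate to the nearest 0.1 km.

x ≈ 25.4 km, y ≈ 96.5 km, depth ≈ 44.6 km

Each station gives a sphere (x−x_i)² + (y−y_i)² + z² = d_i² (stations at z=0).
Subtracting the STA06 sphere from STA07 and STA08: z² cancels, leaving linear equations in x and y:
-14.8 x + 356.0 y = 33979.48
-406.4 x + 327.2 y = 21253.40
Solving: x ≈ 25.400, y ≈ 96.504 km (keep extra digits for the depth step; rounded: 25.4, 96.5).
Then from the STA06 sphere: z² = 250.78² − (x − 78.5)² − (y + 144.5)² with x = 25.400, y = 96.504, so z ≈ 44.588 ≈ 44.6 km.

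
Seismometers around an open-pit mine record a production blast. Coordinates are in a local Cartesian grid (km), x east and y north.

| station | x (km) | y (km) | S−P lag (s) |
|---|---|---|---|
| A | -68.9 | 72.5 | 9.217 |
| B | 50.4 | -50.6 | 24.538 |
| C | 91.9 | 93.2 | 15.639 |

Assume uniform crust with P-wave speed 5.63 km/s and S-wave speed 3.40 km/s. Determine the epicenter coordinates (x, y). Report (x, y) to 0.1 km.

Distance from S−P lag: d = Δt · v_P v_S / (v_P − v_S) = Δt · (5.63·3.40)/(5.63−3.40) ≈ 8.5839·Δt.
So d_A = 79.12, d_B = 210.63, d_C = 134.24 km.
Circle about each station: (x + 68.9)² + (y − 72.5)² = 79.12²; (x − 50.4)² + (y + 50.6)² = 210.63²; (x − 91.9)² + (y − 93.2)² = 134.24².
Subtracting the A equation from the B and C equations removes the quadratic terms:
238.6 x − 246.2 y = -43007.96
321.6 x + 41.4 y = -4632.01
Solving the 2×2 system: x ≈ -32.8, y ≈ 142.9 km.

-32.8 km east, 142.9 km north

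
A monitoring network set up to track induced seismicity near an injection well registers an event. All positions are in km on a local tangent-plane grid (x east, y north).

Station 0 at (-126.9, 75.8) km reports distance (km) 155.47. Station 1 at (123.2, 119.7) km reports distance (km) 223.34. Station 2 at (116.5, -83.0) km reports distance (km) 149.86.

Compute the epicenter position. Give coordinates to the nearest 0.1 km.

Circle about each station: (x + 126.9)² + (y − 75.8)² = 155.47²; (x − 123.2)² + (y − 119.7)² = 223.34²; (x − 116.5)² + (y + 83.0)² = 149.86².
Subtracting pairs of circle equations eliminates x²+y² and gives linear equations (the radical axes):
500.2 x + 87.8 y = -18052.75
486.8 x − 317.6 y = 324.90
Solving the 2×2 system: x ≈ -28.3, y ≈ -44.4 km.

x ≈ -28.3 km, y ≈ -44.4 km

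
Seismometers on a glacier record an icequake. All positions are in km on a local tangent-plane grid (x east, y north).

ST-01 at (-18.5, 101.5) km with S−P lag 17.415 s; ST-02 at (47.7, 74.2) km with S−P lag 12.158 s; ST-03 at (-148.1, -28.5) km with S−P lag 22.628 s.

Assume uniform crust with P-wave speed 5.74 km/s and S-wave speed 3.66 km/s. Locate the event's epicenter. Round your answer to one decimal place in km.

Distance from S−P lag: d = Δt · v_P v_S / (v_P − v_S) = Δt · (5.74·3.66)/(5.74−3.66) ≈ 10.1002·Δt.
So d_ST-01 = 175.89, d_ST-02 = 122.80, d_ST-03 = 228.55 km.
Circle about each station: (x + 18.5)² + (y − 101.5)² = 175.89²; (x − 47.7)² + (y − 74.2)² = 122.80²; (x + 148.1)² + (y + 28.5)² = 228.55².
Subtracting the ST-01 equation from the ST-02 and ST-03 equations removes the quadratic terms:
132.4 x − 54.6 y = 12993.88
-259.2 x − 260.0 y = -9196.45
Solving the 2×2 system: x ≈ 79.9, y ≈ -44.3 km.
Check against ST-01 (with the unrounded x, y): √((x + 18.5)²+(y − 101.5)²) = 175.86 ≈ 175.89 km. ✓

(79.9, -44.3)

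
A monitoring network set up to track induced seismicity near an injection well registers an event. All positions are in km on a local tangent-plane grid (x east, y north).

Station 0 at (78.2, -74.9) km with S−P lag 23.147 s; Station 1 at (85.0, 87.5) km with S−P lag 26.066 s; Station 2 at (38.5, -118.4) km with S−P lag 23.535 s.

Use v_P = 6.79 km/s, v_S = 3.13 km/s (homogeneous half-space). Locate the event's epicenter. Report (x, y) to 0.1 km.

(-35.8, -3.7)

Distance from S−P lag: d = Δt · v_P v_S / (v_P − v_S) = Δt · (6.79·3.13)/(6.79−3.13) ≈ 5.8067·Δt.
So d_Station 0 = 134.41, d_Station 1 = 151.36, d_Station 2 = 136.66 km.
Circle about each station: (x − 78.2)² + (y + 74.9)² = 134.41²; (x − 85.0)² + (y − 87.5)² = 151.36²; (x − 38.5)² + (y + 118.4)² = 136.66².
Subtracting the Station 0 equation from the Station 1 and Station 2 equations removes the quadratic terms:
13.6 x + 324.8 y = -1687.80
-79.4 x − 87.0 y = 3165.65
Solving the 2×2 system: x ≈ -35.8, y ≈ -3.7 km.
Check against Station 0 (with the unrounded x, y): √((x − 78.2)²+(y + 74.9)²) = 134.43 ≈ 134.41 km. ✓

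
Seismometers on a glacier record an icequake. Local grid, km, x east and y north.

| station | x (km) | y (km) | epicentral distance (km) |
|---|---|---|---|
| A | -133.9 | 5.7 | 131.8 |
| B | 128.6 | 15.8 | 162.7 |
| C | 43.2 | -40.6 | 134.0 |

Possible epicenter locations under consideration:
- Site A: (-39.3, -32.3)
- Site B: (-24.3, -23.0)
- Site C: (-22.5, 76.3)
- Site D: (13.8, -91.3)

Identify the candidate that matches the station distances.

For each candidate, compare |candidate − station| to the reported distance:
Site A: residuals A 29.9, B 12.0, C 51.1 → max 51.1 km
Site B: residuals A 18.5, B 5.0, C 64.2 → max 64.2 km
Site C: residuals A 0.1, B 0.1, C 0.1 → max 0.1 km
Site D: residuals A 44.9, B 5.7, C 75.4 → max 75.4 km
Only Site C has all residuals ≈ 0.

Site C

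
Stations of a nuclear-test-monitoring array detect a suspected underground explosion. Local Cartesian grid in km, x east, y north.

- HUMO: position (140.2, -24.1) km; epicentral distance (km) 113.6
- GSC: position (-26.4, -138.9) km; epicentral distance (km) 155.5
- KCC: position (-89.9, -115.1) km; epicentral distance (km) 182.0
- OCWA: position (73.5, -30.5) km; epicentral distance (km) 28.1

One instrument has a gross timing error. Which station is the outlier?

Solve using three stations at a time. Using GSC, KCC, OCWA (subtract circle equations pairwise → linear system) gives (x, y) ≈ (57.0, -7.6).
Distances from that point to each station vs reported:
  HUMO: calculated 84.8 vs reported 113.6 → residual 28.8 km
  GSC: calculated 155.5 vs reported 155.5 → residual 0.0 km
  KCC: calculated 182.0 vs reported 182.0 → residual 0.0 km
  OCWA: calculated 28.2 vs reported 28.1 → residual 0.1 km
GSC, KCC, OCWA are mutually consistent (residuals ≈ 0); HUMO is off by 28.8 km.

HUMO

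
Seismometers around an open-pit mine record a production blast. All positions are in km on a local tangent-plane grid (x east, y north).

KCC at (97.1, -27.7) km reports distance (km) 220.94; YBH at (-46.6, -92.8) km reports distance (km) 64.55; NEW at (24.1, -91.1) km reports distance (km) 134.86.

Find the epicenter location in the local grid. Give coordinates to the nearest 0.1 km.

Circle about each station: (x − 97.1)² + (y + 27.7)² = 220.94²; (x + 46.6)² + (y + 92.8)² = 64.55²; (x − 24.1)² + (y + 91.1)² = 134.86².
Subtracting the KCC equation from the YBH and NEW equations removes the quadratic terms:
-287.4 x − 130.2 y = 45235.48
-146.0 x − 126.8 y = 29311.58
Solving the 2×2 system: x ≈ -110.1, y ≈ -104.4 km.
Check against KCC (with the unrounded x, y): √((x − 97.1)²+(y + 27.7)²) = 220.94 ≈ 220.94 km. ✓

-110.1 km east, -104.4 km north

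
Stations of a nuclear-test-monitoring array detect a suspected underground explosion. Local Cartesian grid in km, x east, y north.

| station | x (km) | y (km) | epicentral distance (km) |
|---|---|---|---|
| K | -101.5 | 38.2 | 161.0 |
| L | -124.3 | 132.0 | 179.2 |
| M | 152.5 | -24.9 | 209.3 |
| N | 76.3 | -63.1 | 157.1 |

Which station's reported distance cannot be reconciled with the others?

Solve using three stations at a time. Using K, L, N (subtract circle equations pairwise → linear system) gives (x, y) ≈ (50.3, 91.8).
Distances from that point to each station vs reported:
  K: calculated 160.9 vs reported 161.0 → residual 0.1 km
  L: calculated 179.1 vs reported 179.2 → residual 0.1 km
  M: calculated 155.1 vs reported 209.3 → residual 54.2 km
  N: calculated 157.0 vs reported 157.1 → residual 0.1 km
K, L, N are mutually consistent (residuals ≈ 0); M is off by 54.2 km.

M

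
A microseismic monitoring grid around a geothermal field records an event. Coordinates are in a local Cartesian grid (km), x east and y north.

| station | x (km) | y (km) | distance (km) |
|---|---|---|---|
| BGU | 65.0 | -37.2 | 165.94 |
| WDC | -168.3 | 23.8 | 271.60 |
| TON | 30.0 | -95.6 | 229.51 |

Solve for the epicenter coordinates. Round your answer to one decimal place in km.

Circle about each station: (x − 65.0)² + (y + 37.2)² = 165.94²; (x + 168.3)² + (y − 23.8)² = 271.60²; (x − 30.0)² + (y + 95.6)² = 229.51².
Subtracting the BGU equation from the WDC and TON equations removes the quadratic terms:
-466.6 x + 122.0 y = -22947.99
-70.0 x − 116.8 y = -20708.24
Solving the 2×2 system: x ≈ 82.6, y ≈ 127.8 km.

x ≈ 82.6 km, y ≈ 127.8 km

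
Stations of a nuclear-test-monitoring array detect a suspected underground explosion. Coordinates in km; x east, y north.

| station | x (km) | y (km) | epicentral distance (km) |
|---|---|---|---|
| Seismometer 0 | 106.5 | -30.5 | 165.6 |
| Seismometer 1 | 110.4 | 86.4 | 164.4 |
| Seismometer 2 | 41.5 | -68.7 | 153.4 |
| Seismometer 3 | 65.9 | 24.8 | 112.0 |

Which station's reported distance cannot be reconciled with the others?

Seismometer 2

Solve using three stations at a time. Using Seismometer 0, Seismometer 1, Seismometer 3 (subtract circle equations pairwise → linear system) gives (x, y) ≈ (-45.8, 34.8).
Distances from that point to each station vs reported:
  Seismometer 0: calculated 165.7 vs reported 165.6 → residual 0.1 km
  Seismometer 1: calculated 164.5 vs reported 164.4 → residual 0.1 km
  Seismometer 2: calculated 135.4 vs reported 153.4 → residual 18.0 km
  Seismometer 3: calculated 112.1 vs reported 112.0 → residual 0.1 km
Seismometer 0, Seismometer 1, Seismometer 3 are mutually consistent (residuals ≈ 0); Seismometer 2 is off by 18.0 km.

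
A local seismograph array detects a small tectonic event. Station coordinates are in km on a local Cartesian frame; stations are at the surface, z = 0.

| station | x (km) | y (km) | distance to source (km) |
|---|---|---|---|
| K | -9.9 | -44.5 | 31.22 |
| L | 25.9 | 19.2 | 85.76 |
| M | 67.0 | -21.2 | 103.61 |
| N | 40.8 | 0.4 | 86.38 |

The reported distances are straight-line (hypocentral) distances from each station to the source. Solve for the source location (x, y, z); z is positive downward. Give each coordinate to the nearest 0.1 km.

Each station gives a sphere (x−x_i)² + (y−y_i)² + z² = d_i² (stations at z=0).
Subtracting the K sphere from L and M: z² cancels, leaving linear equations in x and y:
71.6 x + 127.4 y = -7418.90
153.8 x + 46.6 y = -6900.16
Solving: x ≈ -32.807, y ≈ -39.795 km (keep extra digits for the depth step; rounded: -32.8, -39.8).
Then from the K sphere: z² = 31.22² − (x + 9.9)² − (y + 44.5)² with x = -32.807, y = -39.795, so z ≈ 20.684 ≈ 20.7 km.
Check against N (with the unrounded solution): distance 86.38 ≈ 86.38 km. ✓

x ≈ -32.8 km, y ≈ -39.8 km, depth ≈ 20.7 km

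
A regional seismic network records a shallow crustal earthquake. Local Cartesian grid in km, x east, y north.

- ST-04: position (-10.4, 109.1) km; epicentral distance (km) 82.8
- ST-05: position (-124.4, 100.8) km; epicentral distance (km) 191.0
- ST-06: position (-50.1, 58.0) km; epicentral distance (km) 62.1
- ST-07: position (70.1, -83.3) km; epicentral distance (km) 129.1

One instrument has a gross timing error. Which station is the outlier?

ST-05

Solve using three stations at a time. Using ST-04, ST-06, ST-07 (subtract circle equations pairwise → linear system) gives (x, y) ≈ (4.0, 27.6).
Distances from that point to each station vs reported:
  ST-04: calculated 82.8 vs reported 82.8 → residual 0.0 km
  ST-05: calculated 147.8 vs reported 191.0 → residual 43.2 km
  ST-06: calculated 62.1 vs reported 62.1 → residual 0.0 km
  ST-07: calculated 129.1 vs reported 129.1 → residual 0.0 km
ST-04, ST-06, ST-07 are mutually consistent (residuals ≈ 0); ST-05 is off by 43.2 km.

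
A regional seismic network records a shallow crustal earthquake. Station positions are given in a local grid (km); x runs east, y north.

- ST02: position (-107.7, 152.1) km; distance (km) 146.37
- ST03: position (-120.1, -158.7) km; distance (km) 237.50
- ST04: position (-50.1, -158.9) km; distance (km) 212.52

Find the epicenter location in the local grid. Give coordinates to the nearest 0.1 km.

(-4.2, 48.6)

Circle about each station: (x + 107.7)² + (y − 152.1)² = 146.37²; (x + 120.1)² + (y + 158.7)² = 237.50²; (x + 50.1)² + (y + 158.9)² = 212.52².
Subtracting the ST02 equation from the ST03 and ST04 equations removes the quadratic terms:
-24.8 x − 621.6 y = -30106.07
115.2 x − 622.0 y = -30715.05
Solving the 2×2 system: x ≈ -4.2, y ≈ 48.6 km.
Check against ST02 (with the unrounded x, y): √((x + 107.7)²+(y − 152.1)²) = 146.36 ≈ 146.37 km. ✓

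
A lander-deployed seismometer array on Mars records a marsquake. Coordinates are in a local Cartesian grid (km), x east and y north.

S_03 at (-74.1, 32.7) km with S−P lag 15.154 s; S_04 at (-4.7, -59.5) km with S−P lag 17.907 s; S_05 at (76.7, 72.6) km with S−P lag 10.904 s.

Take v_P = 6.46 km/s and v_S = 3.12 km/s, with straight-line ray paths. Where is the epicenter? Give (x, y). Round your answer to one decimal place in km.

Distance from S−P lag: d = Δt · v_P v_S / (v_P − v_S) = Δt · (6.46·3.12)/(6.46−3.12) ≈ 6.0345·Δt.
So d_S_03 = 91.45, d_S_04 = 108.06, d_S_05 = 65.80 km.
Circle about each station: (x + 74.1)² + (y − 32.7)² = 91.45²; (x + 4.7)² + (y + 59.5)² = 108.06²; (x − 76.7)² + (y − 72.6)² = 65.80².
Subtracting pairs of circle equations eliminates x²+y² and gives linear equations (the radical axes):
138.8 x − 184.4 y = -6311.62
301.6 x + 79.8 y = 8627.01
Solving the 2×2 system: x ≈ 16.3, y ≈ 46.5 km.

x ≈ 16.3 km, y ≈ 46.5 km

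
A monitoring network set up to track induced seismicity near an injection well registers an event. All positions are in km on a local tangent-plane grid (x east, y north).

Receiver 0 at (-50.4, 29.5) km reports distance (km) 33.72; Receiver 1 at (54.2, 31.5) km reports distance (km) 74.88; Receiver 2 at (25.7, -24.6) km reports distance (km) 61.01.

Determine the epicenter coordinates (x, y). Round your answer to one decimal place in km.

x ≈ -19.2 km, y ≈ 16.7 km

Circle about each station: (x + 50.4)² + (y − 29.5)² = 33.72²; (x − 54.2)² + (y − 31.5)² = 74.88²; (x − 25.7)² + (y + 24.6)² = 61.01².
Subtracting the Receiver 0 equation from the Receiver 1 and Receiver 2 equations removes the quadratic terms:
209.2 x + 4.0 y = -3950.50
152.2 x − 108.2 y = -4729.94
Solving the 2×2 system: x ≈ -19.2, y ≈ 16.7 km.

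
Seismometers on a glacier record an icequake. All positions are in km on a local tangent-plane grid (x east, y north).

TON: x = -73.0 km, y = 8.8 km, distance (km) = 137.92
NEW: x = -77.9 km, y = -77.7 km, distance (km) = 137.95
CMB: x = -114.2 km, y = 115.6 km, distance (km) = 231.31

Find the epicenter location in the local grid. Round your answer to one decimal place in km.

x ≈ 55.3 km, y ≈ -41.8 km

Circle about each station: (x + 73.0)² + (y − 8.8)² = 137.92²; (x + 77.9)² + (y + 77.7)² = 137.95²; (x + 114.2)² + (y − 115.6)² = 231.31².
Subtracting the TON equation from the NEW and CMB equations removes the quadratic terms:
-9.8 x − 173.0 y = 6690.98
-82.4 x + 213.6 y = -13483.83
Solving the 2×2 system: x ≈ 55.3, y ≈ -41.8 km.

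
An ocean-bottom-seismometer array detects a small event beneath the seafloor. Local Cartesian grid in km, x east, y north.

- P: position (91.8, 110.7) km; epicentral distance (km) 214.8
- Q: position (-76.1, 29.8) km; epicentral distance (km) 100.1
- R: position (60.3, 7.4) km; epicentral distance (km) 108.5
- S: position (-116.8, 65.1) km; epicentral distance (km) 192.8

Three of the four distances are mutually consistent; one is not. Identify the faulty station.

Solve using three stations at a time. Using P, R, S (subtract circle equations pairwise → linear system) gives (x, y) ≈ (3.9, -85.3).
Distances from that point to each station vs reported:
  P: calculated 214.8 vs reported 214.8 → residual 0.0 km
  Q: calculated 140.1 vs reported 100.1 → residual 40.0 km
  R: calculated 108.5 vs reported 108.5 → residual 0.0 km
  S: calculated 192.8 vs reported 192.8 → residual 0.0 km
P, R, S are mutually consistent (residuals ≈ 0); Q is off by 40.0 km.

Q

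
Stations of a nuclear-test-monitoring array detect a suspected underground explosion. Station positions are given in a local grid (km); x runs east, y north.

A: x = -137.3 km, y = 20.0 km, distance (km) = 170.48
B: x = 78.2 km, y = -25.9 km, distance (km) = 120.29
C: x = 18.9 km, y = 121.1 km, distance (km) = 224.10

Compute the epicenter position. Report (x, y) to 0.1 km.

Circle about each station: (x + 137.3)² + (y − 20.0)² = 170.48²; (x − 78.2)² + (y + 25.9)² = 120.29²; (x − 18.9)² + (y − 121.1)² = 224.10².
Subtracting pairs of circle equations eliminates x²+y² and gives linear equations (the radical axes):
431.0 x − 91.8 y = 2128.51
312.4 x + 202.2 y = -25386.25
Solving the 2×2 system: x ≈ -16.4, y ≈ -100.2 km.

(-16.4, -100.2)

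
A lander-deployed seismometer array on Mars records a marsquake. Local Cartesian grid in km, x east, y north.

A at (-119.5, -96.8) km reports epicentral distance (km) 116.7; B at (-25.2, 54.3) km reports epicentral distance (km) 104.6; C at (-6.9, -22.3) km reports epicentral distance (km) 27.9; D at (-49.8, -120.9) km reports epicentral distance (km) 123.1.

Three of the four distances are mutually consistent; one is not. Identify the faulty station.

Solve using three stations at a time. Using A, B, C (subtract circle equations pairwise → linear system) gives (x, y) ≈ (-12.8, -49.6).
Distances from that point to each station vs reported:
  A: calculated 116.7 vs reported 116.7 → residual 0.0 km
  B: calculated 104.6 vs reported 104.6 → residual 0.0 km
  C: calculated 27.9 vs reported 27.9 → residual 0.0 km
  D: calculated 80.4 vs reported 123.1 → residual 42.7 km
A, B, C are mutually consistent (residuals ≈ 0); D is off by 42.7 km.

D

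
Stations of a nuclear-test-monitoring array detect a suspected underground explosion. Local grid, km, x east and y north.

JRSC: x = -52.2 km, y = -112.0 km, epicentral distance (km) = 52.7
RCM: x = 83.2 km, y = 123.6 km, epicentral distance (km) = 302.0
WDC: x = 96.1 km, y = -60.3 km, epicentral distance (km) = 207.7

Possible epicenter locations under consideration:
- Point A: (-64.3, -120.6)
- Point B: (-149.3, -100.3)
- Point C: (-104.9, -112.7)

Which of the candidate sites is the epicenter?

For each candidate, compare |candidate − station| to the reported distance:
Point A: residuals JRSC 37.9, RCM 16.7, WDC 36.3 → max 37.9 km
Point B: residuals JRSC 45.1, RCM 20.8, WDC 40.9 → max 45.1 km
Point C: residuals JRSC 0.0, RCM 0.0, WDC 0.0 → max 0.0 km
Only Point C has all residuals ≈ 0.

Point C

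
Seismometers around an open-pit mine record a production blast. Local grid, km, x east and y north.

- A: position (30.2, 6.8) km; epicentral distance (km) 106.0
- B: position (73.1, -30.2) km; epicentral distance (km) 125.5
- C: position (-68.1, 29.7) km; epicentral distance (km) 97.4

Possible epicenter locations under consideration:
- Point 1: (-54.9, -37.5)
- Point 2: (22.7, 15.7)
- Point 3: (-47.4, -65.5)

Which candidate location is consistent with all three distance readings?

Point 3

For each candidate, compare |candidate − station| to the reported distance:
Point 1: residuals A 10.1, B 2.7, C 28.9 → max 28.9 km
Point 2: residuals A 94.4, B 57.3, C 5.5 → max 94.4 km
Point 3: residuals A 0.1, B 0.1, C 0.0 → max 0.1 km
Only Point 3 has all residuals ≈ 0.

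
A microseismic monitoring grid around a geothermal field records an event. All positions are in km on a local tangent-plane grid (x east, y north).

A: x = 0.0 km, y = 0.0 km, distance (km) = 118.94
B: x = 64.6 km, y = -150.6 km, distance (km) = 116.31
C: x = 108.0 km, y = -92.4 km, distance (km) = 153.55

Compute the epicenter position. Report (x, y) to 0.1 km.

Circle about each station: x² + y² = 118.94²; (x − 64.6)² + (y + 150.6)² = 116.31²; (x − 108.0)² + (y + 92.4)² = 153.55².
Subtracting the A equation from the B and C equations removes the quadratic terms:
129.2 x − 301.2 y = 27472.23
216.0 x − 184.8 y = 10770.88
Solving the 2×2 system: x ≈ -44.5, y ≈ -110.3 km.

(-44.5, -110.3)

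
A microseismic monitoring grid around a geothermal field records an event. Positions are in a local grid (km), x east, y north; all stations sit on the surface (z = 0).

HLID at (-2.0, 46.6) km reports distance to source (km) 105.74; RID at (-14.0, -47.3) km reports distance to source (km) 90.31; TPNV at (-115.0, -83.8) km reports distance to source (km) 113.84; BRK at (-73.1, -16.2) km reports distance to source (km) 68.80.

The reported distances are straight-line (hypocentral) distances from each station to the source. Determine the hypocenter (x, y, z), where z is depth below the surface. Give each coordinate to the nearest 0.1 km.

Each station gives a sphere (x−x_i)² + (y−y_i)² + z² = d_i² (stations at z=0).
Subtracting the HLID sphere from RID and TPNV: z² cancels, leaving linear equations in x and y:
-24.0 x − 187.8 y = 3282.78
-226.0 x − 260.8 y = 16293.28
Solving: x ≈ -60.904, y ≈ -9.697 km (keep extra digits for the depth step; rounded: -60.9, -9.7).
Then from the HLID sphere: z² = 105.74² − (x + 2.0)² − (y − 46.6)² with x = -60.904, y = -9.697, so z ≈ 67.394 ≈ 67.4 km.
Check against BRK (with the unrounded solution): distance 68.80 ≈ 68.80 km. ✓

(-60.9, -9.7, 67.4)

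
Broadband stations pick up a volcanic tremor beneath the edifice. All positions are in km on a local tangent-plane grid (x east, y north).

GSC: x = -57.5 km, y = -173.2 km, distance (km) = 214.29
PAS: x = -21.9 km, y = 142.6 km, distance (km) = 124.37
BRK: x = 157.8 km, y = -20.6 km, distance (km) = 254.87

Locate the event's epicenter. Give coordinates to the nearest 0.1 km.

Circle about each station: (x + 57.5)² + (y + 173.2)² = 214.29²; (x + 21.9)² + (y − 142.6)² = 124.37²; (x − 157.8)² + (y + 20.6)² = 254.87².
Subtracting pairs of circle equations eliminates x²+y² and gives linear equations (the radical axes):
71.2 x + 631.6 y = 17962.19
430.6 x + 305.2 y = -27017.80
Solving the 2×2 system: x ≈ -90.1, y ≈ 38.6 km.

x ≈ -90.1 km, y ≈ 38.6 km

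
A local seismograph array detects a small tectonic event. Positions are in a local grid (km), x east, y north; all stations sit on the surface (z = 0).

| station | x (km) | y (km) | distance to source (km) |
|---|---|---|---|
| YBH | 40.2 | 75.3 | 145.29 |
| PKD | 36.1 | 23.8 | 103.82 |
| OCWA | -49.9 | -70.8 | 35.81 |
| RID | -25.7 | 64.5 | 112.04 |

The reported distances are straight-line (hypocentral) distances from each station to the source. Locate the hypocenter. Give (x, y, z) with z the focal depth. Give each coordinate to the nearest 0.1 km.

x ≈ -38.9 km, y ≈ -44.6 km, depth ≈ 21.8 km

Each station gives a sphere (x−x_i)² + (y−y_i)² + z² = d_i² (stations at z=0).
Subtracting the YBH sphere from PKD and OCWA: z² cancels, leaving linear equations in x and y:
-8.2 x − 103.0 y = 4914.11
-180.2 x − 292.2 y = 20043.35
Solving: x ≈ -38.885, y ≈ -44.614 km (keep extra digits for the depth step; rounded: -38.9, -44.6).
Then from the YBH sphere: z² = 145.29² − (x − 40.2)² − (y − 75.3)² with x = -38.885, y = -44.614, so z ≈ 21.803 ≈ 21.8 km.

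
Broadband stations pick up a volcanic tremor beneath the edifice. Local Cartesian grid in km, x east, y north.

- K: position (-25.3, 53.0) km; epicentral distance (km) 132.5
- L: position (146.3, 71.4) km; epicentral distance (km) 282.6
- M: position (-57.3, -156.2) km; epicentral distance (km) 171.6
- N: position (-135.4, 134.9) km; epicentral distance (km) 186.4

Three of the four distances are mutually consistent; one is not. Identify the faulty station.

Solve using three stations at a time. Using K, L, N (subtract circle equations pairwise → linear system) gives (x, y) ≈ (-109.1, -49.6).
Distances from that point to each station vs reported:
  K: calculated 132.4 vs reported 132.5 → residual 0.1 km
  L: calculated 282.6 vs reported 282.6 → residual 0.0 km
  M: calculated 118.5 vs reported 171.6 → residual 53.1 km
  N: calculated 186.4 vs reported 186.4 → residual 0.0 km
K, L, N are mutually consistent (residuals ≈ 0); M is off by 53.1 km.

M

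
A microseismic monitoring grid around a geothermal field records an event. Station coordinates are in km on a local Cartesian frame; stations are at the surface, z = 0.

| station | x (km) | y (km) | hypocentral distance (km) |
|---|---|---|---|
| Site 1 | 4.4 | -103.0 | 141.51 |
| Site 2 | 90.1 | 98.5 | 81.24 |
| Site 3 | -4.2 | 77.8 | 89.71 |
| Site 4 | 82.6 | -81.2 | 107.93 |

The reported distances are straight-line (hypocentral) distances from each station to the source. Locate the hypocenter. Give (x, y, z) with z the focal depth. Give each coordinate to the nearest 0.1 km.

Each station gives a sphere (x−x_i)² + (y−y_i)² + z² = d_i² (stations at z=0).
Subtracting the Site 1 sphere from Site 2 and Site 3: z² cancels, leaving linear equations in x and y:
171.4 x + 403.0 y = 20617.04
-17.2 x + 361.6 y = 7419.32
Solving: x ≈ 64.797, y ≈ 23.600 km (keep extra digits for the depth step; rounded: 64.8, 23.6).
Then from the Site 1 sphere: z² = 141.51² − (x − 4.4)² − (y + 103.0)² with x = 64.797, y = 23.600, so z ≈ 18.701 ≈ 18.7 km.
Check against Site 4 (with the unrounded solution): distance 107.93 ≈ 107.93 km. ✓

(64.8, 23.6, 18.7)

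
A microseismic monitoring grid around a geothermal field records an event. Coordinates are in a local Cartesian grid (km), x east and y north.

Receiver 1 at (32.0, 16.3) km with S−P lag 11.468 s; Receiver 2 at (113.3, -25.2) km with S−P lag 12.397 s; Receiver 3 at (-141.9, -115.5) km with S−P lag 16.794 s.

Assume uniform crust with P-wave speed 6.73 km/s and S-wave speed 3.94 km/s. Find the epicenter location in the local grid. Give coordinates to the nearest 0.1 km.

(15.9, -91.5)

Distance from S−P lag: d = Δt · v_P v_S / (v_P − v_S) = Δt · (6.73·3.94)/(6.73−3.94) ≈ 9.5040·Δt.
So d_Receiver 1 = 108.99, d_Receiver 2 = 117.82, d_Receiver 3 = 159.61 km.
Circle about each station: (x − 32.0)² + (y − 16.3)² = 108.99²; (x − 113.3)² + (y + 25.2)² = 117.82²; (x + 141.9)² + (y + 115.5)² = 159.61².
Subtracting pairs of circle equations eliminates x²+y² and gives linear equations (the radical axes):
162.6 x − 83.0 y = 10179.51
-347.8 x − 263.6 y = 18589.64
Solving the 2×2 system: x ≈ 15.9, y ≈ -91.5 km.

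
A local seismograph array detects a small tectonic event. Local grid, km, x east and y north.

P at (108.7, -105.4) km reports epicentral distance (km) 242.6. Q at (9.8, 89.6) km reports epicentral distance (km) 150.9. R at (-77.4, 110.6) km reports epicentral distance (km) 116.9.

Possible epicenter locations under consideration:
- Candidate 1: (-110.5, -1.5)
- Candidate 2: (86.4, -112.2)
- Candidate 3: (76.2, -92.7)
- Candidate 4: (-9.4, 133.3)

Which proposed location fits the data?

For each candidate, compare |candidate − station| to the reported distance:
Candidate 1: residuals P 0.0, Q 0.0, R 0.0 → max 0.0 km
Candidate 2: residuals P 219.3, Q 64.9, R 159.6 → max 219.3 km
Candidate 3: residuals P 207.7, Q 43.1, R 137.9 → max 207.7 km
Candidate 4: residuals P 23.7, Q 103.2, R 45.2 → max 103.2 km
Only Candidate 1 has all residuals ≈ 0.

Candidate 1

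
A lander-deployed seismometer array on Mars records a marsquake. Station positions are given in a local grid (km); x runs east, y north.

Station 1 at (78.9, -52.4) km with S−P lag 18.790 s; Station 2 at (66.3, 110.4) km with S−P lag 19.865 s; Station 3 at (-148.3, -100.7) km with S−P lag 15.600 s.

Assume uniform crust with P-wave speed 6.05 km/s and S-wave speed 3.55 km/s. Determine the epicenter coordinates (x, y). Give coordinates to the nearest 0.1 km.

Distance from S−P lag: d = Δt · v_P v_S / (v_P − v_S) = Δt · (6.05·3.55)/(6.05−3.55) ≈ 8.5910·Δt.
So d_Station 1 = 161.42, d_Station 2 = 170.66, d_Station 3 = 134.02 km.
Circle about each station: (x − 78.9)² + (y + 52.4)² = 161.42²; (x − 66.3)² + (y − 110.4)² = 170.66²; (x + 148.3)² + (y + 100.7)² = 134.02².
Subtracting the Station 1 equation from the Station 2 and Station 3 equations removes the quadratic terms:
-25.2 x + 325.6 y = 4544.46
-454.4 x − 96.6 y = 31257.47
Solving the 2×2 system: x ≈ -70.6, y ≈ 8.5 km.

-70.6 km east, 8.5 km north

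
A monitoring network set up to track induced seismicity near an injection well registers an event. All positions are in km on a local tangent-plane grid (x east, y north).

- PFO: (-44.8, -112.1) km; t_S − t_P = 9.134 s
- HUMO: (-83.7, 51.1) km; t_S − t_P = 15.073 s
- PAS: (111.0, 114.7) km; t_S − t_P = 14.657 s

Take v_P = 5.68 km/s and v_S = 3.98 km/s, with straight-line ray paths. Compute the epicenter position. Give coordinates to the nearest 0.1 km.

Distance from S−P lag: d = Δt · v_P v_S / (v_P − v_S) = Δt · (5.68·3.98)/(5.68−3.98) ≈ 13.2979·Δt.
So d_PFO = 121.46, d_HUMO = 200.44, d_PAS = 194.91 km.
Circle about each station: (x + 44.8)² + (y + 112.1)² = 121.46²; (x + 83.7)² + (y − 51.1)² = 200.44²; (x − 111.0)² + (y − 114.7)² = 194.91².
Subtracting the PFO equation from the HUMO and PAS equations removes the quadratic terms:
-77.8 x + 326.4 y = -30380.21
311.6 x + 453.6 y = -12333.74
Solving the 2×2 system: x ≈ 71.2, y ≈ -76.1 km.
Check against PFO (with the unrounded x, y): √((x + 44.8)²+(y + 112.1)²) = 121.46 ≈ 121.46 km. ✓

(71.2, -76.1)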